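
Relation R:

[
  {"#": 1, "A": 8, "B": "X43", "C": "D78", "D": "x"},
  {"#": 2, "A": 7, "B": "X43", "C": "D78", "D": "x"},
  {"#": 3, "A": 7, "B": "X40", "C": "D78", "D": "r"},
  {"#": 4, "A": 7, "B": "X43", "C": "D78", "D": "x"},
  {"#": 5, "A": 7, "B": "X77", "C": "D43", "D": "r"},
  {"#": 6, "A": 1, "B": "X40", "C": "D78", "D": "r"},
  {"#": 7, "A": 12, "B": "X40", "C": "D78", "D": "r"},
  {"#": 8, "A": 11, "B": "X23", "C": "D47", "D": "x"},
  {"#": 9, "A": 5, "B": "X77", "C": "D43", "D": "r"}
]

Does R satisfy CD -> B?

(C=D78, D=x): rows 1, 2, 4 → B = X43, X43, X43 ✓
(C=D78, D=r): rows 3, 6, 7 → B = X40, X40, X40 ✓
(C=D43, D=r): rows 5, 9 → B = X77, X77 ✓
(C=D47, D=x): row 8 → B = X23 ✓
Every CD value is associated with a single B value, so CD -> B holds.

Yes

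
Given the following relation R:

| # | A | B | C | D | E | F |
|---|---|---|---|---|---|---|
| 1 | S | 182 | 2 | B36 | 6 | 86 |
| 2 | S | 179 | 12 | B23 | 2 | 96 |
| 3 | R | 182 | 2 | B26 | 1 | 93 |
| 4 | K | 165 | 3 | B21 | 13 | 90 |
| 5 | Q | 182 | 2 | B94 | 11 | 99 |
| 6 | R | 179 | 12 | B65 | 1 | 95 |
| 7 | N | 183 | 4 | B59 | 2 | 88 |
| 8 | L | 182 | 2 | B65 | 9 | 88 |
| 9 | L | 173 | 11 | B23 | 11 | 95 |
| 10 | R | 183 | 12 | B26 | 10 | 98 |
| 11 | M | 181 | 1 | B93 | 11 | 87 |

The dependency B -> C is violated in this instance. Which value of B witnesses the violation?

B=182: rows 1, 3, 5, 8 → C = 2, 2, 2, 2 ✓
B=179: rows 2, 6 → C = 12, 12 ✓
B=165: row 4 → C = 3 ✓
B=183: rows 7, 10 → C takes values {4, 12} — violation
B=173: row 9 → C = 11 ✓
B=181: row 11 → C = 1 ✓
The only B value with inconsistent C is B=183.

183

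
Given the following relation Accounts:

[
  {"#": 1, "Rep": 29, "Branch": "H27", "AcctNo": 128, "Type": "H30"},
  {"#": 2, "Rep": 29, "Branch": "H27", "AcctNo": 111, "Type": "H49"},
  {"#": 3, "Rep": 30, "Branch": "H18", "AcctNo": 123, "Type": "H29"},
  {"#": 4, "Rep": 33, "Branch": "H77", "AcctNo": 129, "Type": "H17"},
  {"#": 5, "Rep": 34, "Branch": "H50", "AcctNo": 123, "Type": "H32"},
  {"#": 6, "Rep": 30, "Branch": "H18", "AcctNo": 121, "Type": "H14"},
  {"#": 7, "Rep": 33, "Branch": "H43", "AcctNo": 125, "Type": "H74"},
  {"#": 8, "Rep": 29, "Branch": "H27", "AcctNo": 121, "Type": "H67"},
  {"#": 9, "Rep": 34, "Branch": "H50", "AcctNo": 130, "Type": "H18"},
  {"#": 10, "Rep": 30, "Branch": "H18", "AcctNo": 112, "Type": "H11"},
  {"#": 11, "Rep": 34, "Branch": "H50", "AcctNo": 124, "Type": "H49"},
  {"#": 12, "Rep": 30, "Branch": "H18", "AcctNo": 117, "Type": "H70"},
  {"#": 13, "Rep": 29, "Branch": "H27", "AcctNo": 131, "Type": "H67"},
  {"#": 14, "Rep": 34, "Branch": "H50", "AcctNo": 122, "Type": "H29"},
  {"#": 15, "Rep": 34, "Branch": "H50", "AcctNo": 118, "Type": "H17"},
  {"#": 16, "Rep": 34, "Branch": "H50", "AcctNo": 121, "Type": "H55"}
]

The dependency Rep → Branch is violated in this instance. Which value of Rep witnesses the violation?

33

Rep=29: rows 1, 2, 8, 13 → Branch = H27, H27, H27, H27 ✓
Rep=30: rows 3, 6, 10, 12 → Branch = H18, H18, H18, H18 ✓
Rep=33: rows 4, 7 → Branch takes values {H77, H43} — violation
Rep=34: rows 5, 9, 11, 14, 15, 16 → Branch = H50, H50, H50, H50, H50, H50 ✓
The only Rep value with inconsistent Branch is Rep=33.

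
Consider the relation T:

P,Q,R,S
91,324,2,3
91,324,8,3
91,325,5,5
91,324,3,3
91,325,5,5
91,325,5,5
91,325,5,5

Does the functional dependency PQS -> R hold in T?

No

(P=91, Q=324, S=3): 3 rows → R takes values {2, 8, 3} — violation
(P=91, Q=325, S=5): 4 rows → R = 5, 5, 5, 5 ✓
Two rows agree on PQS but differ on R, so PQS -> R does not hold.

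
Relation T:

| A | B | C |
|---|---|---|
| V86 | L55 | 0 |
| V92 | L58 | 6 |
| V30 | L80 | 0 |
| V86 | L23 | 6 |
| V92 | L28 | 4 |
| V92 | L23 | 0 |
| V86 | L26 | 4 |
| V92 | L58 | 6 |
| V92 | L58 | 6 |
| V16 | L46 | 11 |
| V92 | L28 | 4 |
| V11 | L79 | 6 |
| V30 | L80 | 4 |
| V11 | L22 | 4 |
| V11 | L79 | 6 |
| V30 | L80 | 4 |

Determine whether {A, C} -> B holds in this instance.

Yes

(A=V86, C=0): 1 row → B = L55 ✓
(A=V92, C=6): 3 rows → B = L58, L58, L58 ✓
(A=V30, C=0): 1 row → B = L80 ✓
(A=V86, C=6): 1 row → B = L23 ✓
(A=V92, C=4): 2 rows → B = L28, L28 ✓
(A=V92, C=0): 1 row → B = L23 ✓
(A=V86, C=4): 1 row → B = L26 ✓
(A=V16, C=11): 1 row → B = L46 ✓
(A=V11, C=6): 2 rows → B = L79, L79 ✓
(A=V30, C=4): 2 rows → B = L80, L80 ✓
(A=V11, C=4): 1 row → B = L22 ✓
Every {A, C} value is associated with a single B value, so {A, C} -> B holds.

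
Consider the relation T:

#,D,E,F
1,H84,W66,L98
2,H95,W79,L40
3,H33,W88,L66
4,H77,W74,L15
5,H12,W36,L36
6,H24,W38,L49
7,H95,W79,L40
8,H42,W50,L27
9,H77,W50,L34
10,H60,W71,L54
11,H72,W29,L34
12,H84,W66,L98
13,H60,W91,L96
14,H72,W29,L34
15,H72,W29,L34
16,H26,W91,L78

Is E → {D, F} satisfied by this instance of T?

E=W66: rows 1, 12 → {D,F} = (H84, L98), (H84, L98) ✓
E=W79: rows 2, 7 → {D,F} = (H95, L40), (H95, L40) ✓
E=W88: row 3 → {D,F} = (H33, L66) ✓
E=W74: row 4 → {D,F} = (H77, L15) ✓
E=W36: row 5 → {D,F} = (H12, L36) ✓
E=W38: row 6 → {D,F} = (H24, L49) ✓
E=W50: rows 8, 9 → {D,F} takes values {(H42, L27), (H77, L34)} — violation
E=W71: row 10 → {D,F} = (H60, L54) ✓
E=W29: rows 11, 14, 15 → {D,F} = (H72, L34), (H72, L34), (H72, L34) ✓
E=W91: rows 13, 16 → {D,F} takes values {(H60, L96), (H26, L78)} — violation
Two rows agree on E but differ on {D, F}, so E → {D, F} does not hold.

No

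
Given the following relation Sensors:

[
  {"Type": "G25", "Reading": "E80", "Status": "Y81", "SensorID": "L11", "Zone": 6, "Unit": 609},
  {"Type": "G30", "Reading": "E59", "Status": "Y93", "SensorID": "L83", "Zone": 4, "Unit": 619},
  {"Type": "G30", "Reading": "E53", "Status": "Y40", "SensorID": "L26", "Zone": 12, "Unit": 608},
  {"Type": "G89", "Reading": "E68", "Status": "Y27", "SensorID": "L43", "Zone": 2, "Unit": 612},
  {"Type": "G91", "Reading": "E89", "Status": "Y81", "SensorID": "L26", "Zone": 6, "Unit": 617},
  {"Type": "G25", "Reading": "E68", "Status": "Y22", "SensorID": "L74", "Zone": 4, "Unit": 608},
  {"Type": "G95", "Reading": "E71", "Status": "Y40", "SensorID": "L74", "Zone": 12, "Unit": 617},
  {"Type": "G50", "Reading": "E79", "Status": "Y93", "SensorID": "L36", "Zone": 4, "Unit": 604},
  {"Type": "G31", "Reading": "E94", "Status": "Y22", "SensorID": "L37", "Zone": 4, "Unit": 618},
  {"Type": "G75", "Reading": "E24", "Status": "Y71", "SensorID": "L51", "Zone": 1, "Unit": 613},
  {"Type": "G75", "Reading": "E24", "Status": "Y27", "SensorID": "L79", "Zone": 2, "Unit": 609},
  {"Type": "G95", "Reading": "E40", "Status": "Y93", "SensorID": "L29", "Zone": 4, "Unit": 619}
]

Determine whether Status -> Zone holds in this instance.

Yes

Status=Y81: 2 rows → Zone = 6, 6 ✓
Status=Y93: 3 rows → Zone = 4, 4, 4 ✓
Status=Y40: 2 rows → Zone = 12, 12 ✓
Status=Y27: 2 rows → Zone = 2, 2 ✓
Status=Y22: 2 rows → Zone = 4, 4 ✓
Status=Y71: 1 row → Zone = 1 ✓
Every Status value is associated with a single Zone value, so Status -> Zone holds.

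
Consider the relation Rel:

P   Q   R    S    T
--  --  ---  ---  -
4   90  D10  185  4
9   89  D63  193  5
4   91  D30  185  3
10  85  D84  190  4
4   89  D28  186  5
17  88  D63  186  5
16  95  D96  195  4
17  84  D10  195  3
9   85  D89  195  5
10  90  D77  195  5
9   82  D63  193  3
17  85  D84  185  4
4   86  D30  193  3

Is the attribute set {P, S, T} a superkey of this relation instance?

All 13 rows have distinct {P, S, T} values, so {P, S, T} → (all attributes) holds and {P, S, T} is a superkey.

Yes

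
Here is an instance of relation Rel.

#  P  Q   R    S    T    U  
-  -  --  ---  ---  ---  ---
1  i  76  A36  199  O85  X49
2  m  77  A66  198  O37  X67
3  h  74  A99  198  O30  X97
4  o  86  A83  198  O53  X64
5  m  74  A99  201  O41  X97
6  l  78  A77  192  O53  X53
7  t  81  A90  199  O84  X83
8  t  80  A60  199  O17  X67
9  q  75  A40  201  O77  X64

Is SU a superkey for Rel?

All 9 rows have distinct SU values, so SU → (all attributes) holds and SU is a superkey.

Yes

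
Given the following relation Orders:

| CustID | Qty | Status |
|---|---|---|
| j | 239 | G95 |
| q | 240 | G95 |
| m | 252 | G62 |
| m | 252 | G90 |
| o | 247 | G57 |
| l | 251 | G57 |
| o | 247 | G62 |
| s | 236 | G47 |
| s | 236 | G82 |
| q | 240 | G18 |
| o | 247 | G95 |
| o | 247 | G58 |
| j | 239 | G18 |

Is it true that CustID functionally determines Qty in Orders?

Yes

CustID=j: 2 rows → Qty = 239, 239 ✓
CustID=q: 2 rows → Qty = 240, 240 ✓
CustID=m: 2 rows → Qty = 252, 252 ✓
CustID=o: 4 rows → Qty = 247, 247, 247, 247 ✓
CustID=l: 1 row → Qty = 251 ✓
CustID=s: 2 rows → Qty = 236, 236 ✓
Every CustID value is associated with a single Qty value, so CustID → Qty holds.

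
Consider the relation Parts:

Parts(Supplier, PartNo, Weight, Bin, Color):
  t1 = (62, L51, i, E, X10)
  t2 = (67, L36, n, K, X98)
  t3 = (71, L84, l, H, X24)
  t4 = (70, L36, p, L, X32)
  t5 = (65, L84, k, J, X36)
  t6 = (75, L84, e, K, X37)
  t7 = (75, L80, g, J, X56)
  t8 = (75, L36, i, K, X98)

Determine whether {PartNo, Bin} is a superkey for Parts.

No

Rows 2 and 8 have the same {PartNo, Bin} value (PartNo=L36, Bin=K) but are distinct tuples, so {PartNo, Bin} does not determine every attribute — not a superkey.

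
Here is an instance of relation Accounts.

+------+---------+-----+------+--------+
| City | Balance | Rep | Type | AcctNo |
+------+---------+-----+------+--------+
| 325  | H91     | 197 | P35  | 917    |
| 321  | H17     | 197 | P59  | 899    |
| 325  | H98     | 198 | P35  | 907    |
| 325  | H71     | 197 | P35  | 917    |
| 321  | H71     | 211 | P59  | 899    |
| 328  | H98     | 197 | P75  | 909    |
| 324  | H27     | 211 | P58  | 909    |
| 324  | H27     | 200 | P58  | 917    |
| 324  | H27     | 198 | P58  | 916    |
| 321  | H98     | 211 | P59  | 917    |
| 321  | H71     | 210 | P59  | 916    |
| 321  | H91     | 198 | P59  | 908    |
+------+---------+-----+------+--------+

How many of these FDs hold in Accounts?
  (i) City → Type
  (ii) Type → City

2

(i) City → Type: every LHS value maps to a single RHS value — holds.
(ii) Type → City: every LHS value maps to a single RHS value — holds.
2 of the 2 dependencies hold.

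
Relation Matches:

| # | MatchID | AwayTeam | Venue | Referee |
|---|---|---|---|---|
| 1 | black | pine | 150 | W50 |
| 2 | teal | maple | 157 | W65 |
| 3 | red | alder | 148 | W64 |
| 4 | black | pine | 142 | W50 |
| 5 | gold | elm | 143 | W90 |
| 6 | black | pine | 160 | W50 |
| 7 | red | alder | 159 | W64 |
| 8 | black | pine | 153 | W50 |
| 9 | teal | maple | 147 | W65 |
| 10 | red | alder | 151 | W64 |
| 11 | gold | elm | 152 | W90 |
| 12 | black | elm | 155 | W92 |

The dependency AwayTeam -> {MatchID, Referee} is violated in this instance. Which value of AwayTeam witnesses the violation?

elm

AwayTeam=pine: rows 1, 4, 6, 8 → {MatchID,Referee} = (black, W50), (black, W50), (black, W50), (black, W50) ✓
AwayTeam=maple: rows 2, 9 → {MatchID,Referee} = (teal, W65), (teal, W65) ✓
AwayTeam=alder: rows 3, 7, 10 → {MatchID,Referee} = (red, W64), (red, W64), (red, W64) ✓
AwayTeam=elm: rows 5, 11, 12 → {MatchID,Referee} takes values {(gold, W90), (black, W92)} — violation
The only AwayTeam value with inconsistent RHS is AwayTeam=elm.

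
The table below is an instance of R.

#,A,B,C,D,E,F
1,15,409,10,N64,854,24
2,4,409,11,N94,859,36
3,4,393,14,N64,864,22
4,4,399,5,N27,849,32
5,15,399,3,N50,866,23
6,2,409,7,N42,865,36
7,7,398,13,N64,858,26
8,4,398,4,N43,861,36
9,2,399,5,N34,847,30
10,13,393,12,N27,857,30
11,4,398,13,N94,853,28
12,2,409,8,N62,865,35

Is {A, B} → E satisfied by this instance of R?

(A=15, B=409): row 1 → E = 854 ✓
(A=4, B=409): row 2 → E = 859 ✓
(A=4, B=393): row 3 → E = 864 ✓
(A=4, B=399): row 4 → E = 849 ✓
(A=15, B=399): row 5 → E = 866 ✓
(A=2, B=409): rows 6, 12 → E = 865, 865 ✓
(A=7, B=398): row 7 → E = 858 ✓
(A=4, B=398): rows 8, 11 → E takes values {861, 853} — violation
(A=2, B=399): row 9 → E = 847 ✓
(A=13, B=393): row 10 → E = 857 ✓
Two rows agree on {A, B} but differ on E, so {A, B} → E does not hold.

No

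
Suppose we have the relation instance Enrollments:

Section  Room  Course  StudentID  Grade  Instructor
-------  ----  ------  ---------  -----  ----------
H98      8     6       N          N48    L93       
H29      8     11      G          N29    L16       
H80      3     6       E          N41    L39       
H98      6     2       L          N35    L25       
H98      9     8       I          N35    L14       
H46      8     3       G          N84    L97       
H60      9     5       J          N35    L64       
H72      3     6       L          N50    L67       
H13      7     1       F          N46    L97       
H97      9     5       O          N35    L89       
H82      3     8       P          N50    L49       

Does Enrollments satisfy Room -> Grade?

Room=8: 3 rows → Grade takes values {N48, N29, N84} — violation
Room=3: 3 rows → Grade takes values {N41, N50} — violation
Room=6: 1 row → Grade = N35 ✓
Room=9: 3 rows → Grade = N35, N35, N35 ✓
Room=7: 1 row → Grade = N46 ✓
Two rows agree on Room but differ on Grade, so Room -> Grade does not hold.

No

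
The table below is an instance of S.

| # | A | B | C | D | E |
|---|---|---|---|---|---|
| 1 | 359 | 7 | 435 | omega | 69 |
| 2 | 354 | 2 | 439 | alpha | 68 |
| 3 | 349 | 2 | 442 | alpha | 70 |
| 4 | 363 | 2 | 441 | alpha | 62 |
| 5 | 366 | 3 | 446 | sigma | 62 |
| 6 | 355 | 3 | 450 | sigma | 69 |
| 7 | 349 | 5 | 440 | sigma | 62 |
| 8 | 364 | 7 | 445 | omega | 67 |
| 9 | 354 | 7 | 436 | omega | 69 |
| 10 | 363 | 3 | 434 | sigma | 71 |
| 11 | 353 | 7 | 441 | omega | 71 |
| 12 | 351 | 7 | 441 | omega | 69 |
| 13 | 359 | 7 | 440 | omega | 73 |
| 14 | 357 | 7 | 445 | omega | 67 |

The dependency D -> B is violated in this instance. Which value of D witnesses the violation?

sigma

D=omega: rows 1, 8, 9, 11, 12, 13, 14 → B = 7, 7, 7, 7, 7, 7, 7 ✓
D=alpha: rows 2, 3, 4 → B = 2, 2, 2 ✓
D=sigma: rows 5, 6, 7, 10 → B takes values {3, 5} — violation
The only D value with inconsistent B is D=sigma.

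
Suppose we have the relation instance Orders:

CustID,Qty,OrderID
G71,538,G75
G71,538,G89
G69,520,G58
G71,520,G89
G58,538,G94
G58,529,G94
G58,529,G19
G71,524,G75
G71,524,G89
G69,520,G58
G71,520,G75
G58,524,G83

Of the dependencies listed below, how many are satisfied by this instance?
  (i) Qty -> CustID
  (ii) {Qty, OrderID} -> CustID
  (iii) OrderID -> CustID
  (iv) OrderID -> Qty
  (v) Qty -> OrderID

2

(i) Qty -> CustID: Qty=538: 3 rows → CustID takes values {G71, G58} — violation; Qty=520: 4 rows → CustID takes values {G69, G71} — violation; Qty=524: 3 rows → CustID takes values {G71, G58} — violation — fails.
(ii) {Qty, OrderID} -> CustID: every LHS value maps to a single RHS value — holds.
(iii) OrderID -> CustID: every LHS value maps to a single RHS value — holds.
(iv) OrderID -> Qty: OrderID=G75: 3 rows → Qty takes values {538, 524, 520} — violation; OrderID=G89: 3 rows → Qty takes values {538, 520, 524} — violation; OrderID=G94: 2 rows → Qty takes values {538, 529} — violation — fails.
(v) Qty -> OrderID: Qty=538: 3 rows → OrderID takes values {G75, G89, G94} — violation; Qty=520: 4 rows → OrderID takes values {G58, G89, G75} — violation; Qty=529: 2 rows → OrderID takes values {G94, G19} — violation; Qty=524: 3 rows → OrderID takes values {G75, G89, G83} — violation — fails.
2 of the 5 dependencies hold.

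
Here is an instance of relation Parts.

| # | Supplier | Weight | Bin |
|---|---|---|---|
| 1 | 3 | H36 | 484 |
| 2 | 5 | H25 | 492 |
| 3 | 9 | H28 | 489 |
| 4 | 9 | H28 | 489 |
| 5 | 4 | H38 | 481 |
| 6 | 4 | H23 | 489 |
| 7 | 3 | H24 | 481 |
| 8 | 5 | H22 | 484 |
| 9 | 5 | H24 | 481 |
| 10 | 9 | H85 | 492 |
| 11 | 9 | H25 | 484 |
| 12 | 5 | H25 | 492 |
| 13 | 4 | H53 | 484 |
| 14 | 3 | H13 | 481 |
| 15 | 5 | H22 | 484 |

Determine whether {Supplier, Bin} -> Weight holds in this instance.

No

(Supplier=3, Bin=484): row 1 → Weight = H36 ✓
(Supplier=5, Bin=492): rows 2, 12 → Weight = H25, H25 ✓
(Supplier=9, Bin=489): rows 3, 4 → Weight = H28, H28 ✓
(Supplier=4, Bin=481): row 5 → Weight = H38 ✓
(Supplier=4, Bin=489): row 6 → Weight = H23 ✓
(Supplier=3, Bin=481): rows 7, 14 → Weight takes values {H24, H13} — violation
(Supplier=5, Bin=484): rows 8, 15 → Weight = H22, H22 ✓
(Supplier=5, Bin=481): row 9 → Weight = H24 ✓
(Supplier=9, Bin=492): row 10 → Weight = H85 ✓
(Supplier=9, Bin=484): row 11 → Weight = H25 ✓
(Supplier=4, Bin=484): row 13 → Weight = H53 ✓
Two rows agree on {Supplier, Bin} but differ on Weight, so {Supplier, Bin} -> Weight does not hold.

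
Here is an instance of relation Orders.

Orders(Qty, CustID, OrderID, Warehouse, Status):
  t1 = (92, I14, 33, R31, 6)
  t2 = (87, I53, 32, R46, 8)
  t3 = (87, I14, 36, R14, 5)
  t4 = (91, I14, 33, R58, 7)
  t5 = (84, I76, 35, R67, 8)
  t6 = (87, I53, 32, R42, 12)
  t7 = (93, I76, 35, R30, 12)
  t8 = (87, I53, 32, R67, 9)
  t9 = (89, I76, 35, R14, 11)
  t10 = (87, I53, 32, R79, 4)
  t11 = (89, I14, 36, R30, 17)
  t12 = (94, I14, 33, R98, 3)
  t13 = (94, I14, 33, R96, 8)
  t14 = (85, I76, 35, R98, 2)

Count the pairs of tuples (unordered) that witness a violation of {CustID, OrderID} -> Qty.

(CustID=I14, OrderID=33): violating pairs (1,4), (1,12), (1,13), (4,12), (4,13) — 5 pairs.
(CustID=I53, OrderID=32): all 4 rows agree on Qty — 0 pairs.
(CustID=I14, OrderID=36): violating pairs (3,11) — 1 pair.
(CustID=I76, OrderID=35): violating pairs (5,7), (5,9), (5,14), (7,9), (7,14), (9,14) — 6 pairs.

12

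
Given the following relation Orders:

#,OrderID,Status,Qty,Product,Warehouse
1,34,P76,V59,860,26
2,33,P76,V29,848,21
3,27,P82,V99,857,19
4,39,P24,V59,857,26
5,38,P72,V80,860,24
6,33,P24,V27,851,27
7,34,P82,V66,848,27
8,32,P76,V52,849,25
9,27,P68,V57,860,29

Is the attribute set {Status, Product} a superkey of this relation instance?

Yes

All 9 rows have distinct {Status, Product} values, so {Status, Product} → (all attributes) holds and {Status, Product} is a superkey.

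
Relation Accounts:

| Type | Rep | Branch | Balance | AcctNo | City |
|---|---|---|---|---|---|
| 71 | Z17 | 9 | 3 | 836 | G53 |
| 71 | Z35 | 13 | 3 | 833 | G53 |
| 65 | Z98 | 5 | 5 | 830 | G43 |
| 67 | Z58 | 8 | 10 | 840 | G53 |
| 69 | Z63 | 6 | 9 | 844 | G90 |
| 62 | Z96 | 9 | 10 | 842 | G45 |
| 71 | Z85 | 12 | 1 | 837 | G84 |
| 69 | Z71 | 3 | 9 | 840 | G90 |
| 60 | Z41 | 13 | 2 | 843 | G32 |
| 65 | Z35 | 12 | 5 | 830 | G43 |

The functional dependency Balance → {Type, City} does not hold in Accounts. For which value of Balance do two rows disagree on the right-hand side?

10

Balance=3: 2 rows → {Type,City} = (71, G53), (71, G53) ✓
Balance=5: 2 rows → {Type,City} = (65, G43), (65, G43) ✓
Balance=10: 2 rows → {Type,City} takes values {(67, G53), (62, G45)} — violation
Balance=9: 2 rows → {Type,City} = (69, G90), (69, G90) ✓
Balance=1: 1 row → {Type,City} = (71, G84) ✓
Balance=2: 1 row → {Type,City} = (60, G32) ✓
The only Balance value with inconsistent RHS is Balance=10.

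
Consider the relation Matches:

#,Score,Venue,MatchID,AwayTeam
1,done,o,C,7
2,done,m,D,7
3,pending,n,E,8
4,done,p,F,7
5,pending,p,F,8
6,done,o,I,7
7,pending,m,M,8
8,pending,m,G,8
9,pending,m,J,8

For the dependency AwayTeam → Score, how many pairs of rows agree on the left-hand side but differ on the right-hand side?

0

AwayTeam=7: all 4 rows agree on Score — 0 pairs.
AwayTeam=8: all 5 rows agree on Score — 0 pairs.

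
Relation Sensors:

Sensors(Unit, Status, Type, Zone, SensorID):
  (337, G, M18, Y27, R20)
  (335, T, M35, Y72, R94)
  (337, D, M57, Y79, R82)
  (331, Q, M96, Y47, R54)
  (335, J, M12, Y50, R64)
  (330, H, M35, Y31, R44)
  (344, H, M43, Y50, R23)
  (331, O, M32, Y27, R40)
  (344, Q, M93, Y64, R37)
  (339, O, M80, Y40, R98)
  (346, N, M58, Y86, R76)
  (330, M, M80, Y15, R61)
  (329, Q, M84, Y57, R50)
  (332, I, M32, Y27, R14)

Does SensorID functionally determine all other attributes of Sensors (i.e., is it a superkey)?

All 14 rows have distinct SensorID values, so SensorID → (all attributes) holds and SensorID is a superkey.

Yes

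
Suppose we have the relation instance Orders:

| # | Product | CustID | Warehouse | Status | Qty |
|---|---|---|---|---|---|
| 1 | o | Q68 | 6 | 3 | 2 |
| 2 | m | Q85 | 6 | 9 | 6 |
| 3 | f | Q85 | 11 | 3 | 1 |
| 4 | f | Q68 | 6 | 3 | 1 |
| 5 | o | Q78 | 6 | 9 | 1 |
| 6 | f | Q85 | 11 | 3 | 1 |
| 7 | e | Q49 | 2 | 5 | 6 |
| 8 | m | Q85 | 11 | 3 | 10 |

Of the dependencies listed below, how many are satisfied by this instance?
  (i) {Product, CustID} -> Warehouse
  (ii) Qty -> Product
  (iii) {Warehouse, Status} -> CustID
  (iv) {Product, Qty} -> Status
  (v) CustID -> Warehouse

(i) {Product, CustID} -> Warehouse: (Product=m, CustID=Q85): rows 2, 8 → Warehouse takes values {6, 11} — violation — fails.
(ii) Qty -> Product: Qty=6: rows 2, 7 → Product takes values {m, e} — violation; Qty=1: rows 3, 4, 5, 6 → Product takes values {f, o} — violation — fails.
(iii) {Warehouse, Status} -> CustID: (Warehouse=6, Status=9): rows 2, 5 → CustID takes values {Q85, Q78} — violation — fails.
(iv) {Product, Qty} -> Status: every LHS value maps to a single RHS value — holds.
(v) CustID -> Warehouse: CustID=Q85: rows 2, 3, 6, 8 → Warehouse takes values {6, 11} — violation — fails.
1 of the 5 dependencies holds.

1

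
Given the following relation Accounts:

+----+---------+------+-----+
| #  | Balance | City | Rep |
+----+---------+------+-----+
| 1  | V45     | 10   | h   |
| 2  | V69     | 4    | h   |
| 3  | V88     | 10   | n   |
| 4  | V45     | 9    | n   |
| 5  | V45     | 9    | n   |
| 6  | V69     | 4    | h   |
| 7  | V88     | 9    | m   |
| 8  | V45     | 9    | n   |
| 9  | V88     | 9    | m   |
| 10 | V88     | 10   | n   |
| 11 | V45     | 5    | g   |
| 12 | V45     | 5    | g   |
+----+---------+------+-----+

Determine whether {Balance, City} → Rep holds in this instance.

Yes

(Balance=V45, City=10): row 1 → Rep = h ✓
(Balance=V69, City=4): rows 2, 6 → Rep = h, h ✓
(Balance=V88, City=10): rows 3, 10 → Rep = n, n ✓
(Balance=V45, City=9): rows 4, 5, 8 → Rep = n, n, n ✓
(Balance=V88, City=9): rows 7, 9 → Rep = m, m ✓
(Balance=V45, City=5): rows 11, 12 → Rep = g, g ✓
Every {Balance, City} value is associated with a single Rep value, so {Balance, City} → Rep holds.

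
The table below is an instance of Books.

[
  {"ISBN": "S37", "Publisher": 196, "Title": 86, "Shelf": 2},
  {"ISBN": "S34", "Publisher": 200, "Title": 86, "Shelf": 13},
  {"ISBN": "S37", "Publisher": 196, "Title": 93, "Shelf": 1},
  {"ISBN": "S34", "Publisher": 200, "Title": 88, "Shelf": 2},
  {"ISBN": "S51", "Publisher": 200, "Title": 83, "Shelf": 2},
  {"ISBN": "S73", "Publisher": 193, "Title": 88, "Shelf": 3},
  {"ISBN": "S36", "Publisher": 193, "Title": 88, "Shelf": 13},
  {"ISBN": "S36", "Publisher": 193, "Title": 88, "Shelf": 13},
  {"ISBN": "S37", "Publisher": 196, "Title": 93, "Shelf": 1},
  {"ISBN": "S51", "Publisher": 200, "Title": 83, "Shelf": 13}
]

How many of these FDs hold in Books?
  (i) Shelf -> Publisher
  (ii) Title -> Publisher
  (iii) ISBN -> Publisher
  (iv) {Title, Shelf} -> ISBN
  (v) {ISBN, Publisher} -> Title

(i) Shelf -> Publisher: Shelf=2: 3 rows → Publisher takes values {196, 200} — violation; Shelf=13: 4 rows → Publisher takes values {200, 193} — violation — fails.
(ii) Title -> Publisher: Title=86: 2 rows → Publisher takes values {196, 200} — violation; Title=88: 4 rows → Publisher takes values {200, 193} — violation — fails.
(iii) ISBN -> Publisher: every LHS value maps to a single RHS value — holds.
(iv) {Title, Shelf} -> ISBN: every LHS value maps to a single RHS value — holds.
(v) {ISBN, Publisher} -> Title: (ISBN=S37, Publisher=196): 3 rows → Title takes values {86, 93} — violation; (ISBN=S34, Publisher=200): 2 rows → Title takes values {86, 88} — violation — fails.
2 of the 5 dependencies hold.

2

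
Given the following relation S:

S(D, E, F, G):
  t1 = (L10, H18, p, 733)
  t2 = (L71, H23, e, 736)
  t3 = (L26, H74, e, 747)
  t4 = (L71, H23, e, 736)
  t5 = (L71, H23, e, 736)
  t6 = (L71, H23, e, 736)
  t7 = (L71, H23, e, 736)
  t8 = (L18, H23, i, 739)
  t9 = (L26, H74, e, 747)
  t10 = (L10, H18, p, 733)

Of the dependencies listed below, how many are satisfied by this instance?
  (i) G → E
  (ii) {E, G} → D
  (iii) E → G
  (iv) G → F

3

(i) G → E: every LHS value maps to a single RHS value — holds.
(ii) {E, G} → D: every LHS value maps to a single RHS value — holds.
(iii) E → G: E=H23: rows 2, 4, 5, 6, 7, 8 → G takes values {736, 739} — violation — fails.
(iv) G → F: every LHS value maps to a single RHS value — holds.
3 of the 4 dependencies hold.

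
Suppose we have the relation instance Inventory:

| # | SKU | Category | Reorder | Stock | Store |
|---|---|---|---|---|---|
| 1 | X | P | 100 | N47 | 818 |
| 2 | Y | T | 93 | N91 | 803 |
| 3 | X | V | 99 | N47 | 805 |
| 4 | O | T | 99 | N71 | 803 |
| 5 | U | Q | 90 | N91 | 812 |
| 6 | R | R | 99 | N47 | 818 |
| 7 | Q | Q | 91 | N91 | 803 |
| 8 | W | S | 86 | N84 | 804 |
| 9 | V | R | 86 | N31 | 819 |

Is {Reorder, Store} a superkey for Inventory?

All 9 rows have distinct {Reorder, Store} values, so {Reorder, Store} → (all attributes) holds and {Reorder, Store} is a superkey.

Yes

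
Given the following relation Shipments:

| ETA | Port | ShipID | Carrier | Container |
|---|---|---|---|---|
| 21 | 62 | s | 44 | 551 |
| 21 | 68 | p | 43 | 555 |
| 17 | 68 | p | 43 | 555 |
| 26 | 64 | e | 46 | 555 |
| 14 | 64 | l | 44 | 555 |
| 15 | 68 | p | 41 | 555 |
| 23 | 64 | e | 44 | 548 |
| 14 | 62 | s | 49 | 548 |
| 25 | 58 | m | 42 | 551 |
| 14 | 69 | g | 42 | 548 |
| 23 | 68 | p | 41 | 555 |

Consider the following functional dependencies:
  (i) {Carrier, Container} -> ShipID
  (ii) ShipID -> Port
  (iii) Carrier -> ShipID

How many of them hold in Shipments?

(i) {Carrier, Container} -> ShipID: every LHS value maps to a single RHS value — holds.
(ii) ShipID -> Port: every LHS value maps to a single RHS value — holds.
(iii) Carrier -> ShipID: Carrier=44: 3 rows → ShipID takes values {s, l, e} — violation; Carrier=42: 2 rows → ShipID takes values {m, g} — violation — fails.
2 of the 3 dependencies hold.

2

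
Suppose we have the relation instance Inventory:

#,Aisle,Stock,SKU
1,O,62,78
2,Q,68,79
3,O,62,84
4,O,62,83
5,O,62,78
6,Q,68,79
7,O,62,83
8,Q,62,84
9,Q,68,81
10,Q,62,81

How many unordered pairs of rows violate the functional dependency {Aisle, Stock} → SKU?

(Aisle=O, Stock=62): violating pairs (1,3), (1,4), (1,7), (3,4), (3,5), (3,7), (4,5), (5,7) — 8 pairs.
(Aisle=Q, Stock=68): violating pairs (2,9), (6,9) — 2 pairs.
(Aisle=Q, Stock=62): violating pairs (8,10) — 1 pair.

11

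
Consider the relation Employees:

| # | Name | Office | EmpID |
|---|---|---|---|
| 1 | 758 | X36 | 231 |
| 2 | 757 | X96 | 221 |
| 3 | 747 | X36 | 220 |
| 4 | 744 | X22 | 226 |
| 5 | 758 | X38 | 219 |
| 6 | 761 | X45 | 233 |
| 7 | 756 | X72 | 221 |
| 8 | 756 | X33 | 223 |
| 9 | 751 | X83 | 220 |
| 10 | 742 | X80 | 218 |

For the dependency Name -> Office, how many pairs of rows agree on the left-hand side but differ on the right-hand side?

Name=758: violating pairs (1,5) — 1 pair.
Name=756: violating pairs (7,8) — 1 pair.

2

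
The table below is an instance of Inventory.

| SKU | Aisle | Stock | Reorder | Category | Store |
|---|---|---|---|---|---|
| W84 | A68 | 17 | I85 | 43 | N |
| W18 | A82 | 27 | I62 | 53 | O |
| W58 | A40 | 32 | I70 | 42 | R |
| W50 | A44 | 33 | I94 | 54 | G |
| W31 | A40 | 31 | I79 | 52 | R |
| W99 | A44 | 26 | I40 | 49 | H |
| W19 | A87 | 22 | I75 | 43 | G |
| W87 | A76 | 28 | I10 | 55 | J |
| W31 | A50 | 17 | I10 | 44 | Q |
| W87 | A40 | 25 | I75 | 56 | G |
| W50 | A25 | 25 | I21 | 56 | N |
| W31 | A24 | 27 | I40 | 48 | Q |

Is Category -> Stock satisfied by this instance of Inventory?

Category=43: 2 rows → Stock takes values {17, 22} — violation
Category=53: 1 row → Stock = 27 ✓
Category=42: 1 row → Stock = 32 ✓
Category=54: 1 row → Stock = 33 ✓
Category=52: 1 row → Stock = 31 ✓
Category=49: 1 row → Stock = 26 ✓
Category=55: 1 row → Stock = 28 ✓
Category=44: 1 row → Stock = 17 ✓
Category=56: 2 rows → Stock = 25, 25 ✓
Category=48: 1 row → Stock = 27 ✓
Two rows agree on Category but differ on Stock, so Category -> Stock does not hold.

No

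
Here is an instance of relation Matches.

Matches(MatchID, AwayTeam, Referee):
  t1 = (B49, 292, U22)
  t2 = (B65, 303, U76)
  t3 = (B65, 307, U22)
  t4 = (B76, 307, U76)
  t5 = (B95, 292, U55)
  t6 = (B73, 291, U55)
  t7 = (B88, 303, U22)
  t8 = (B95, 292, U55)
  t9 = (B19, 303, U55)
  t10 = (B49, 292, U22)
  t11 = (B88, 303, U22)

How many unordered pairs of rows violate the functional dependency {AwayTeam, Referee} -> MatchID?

0

(AwayTeam=292, Referee=U22): all 2 rows agree on MatchID — 0 pairs.
(AwayTeam=292, Referee=U55): all 2 rows agree on MatchID — 0 pairs.
(AwayTeam=303, Referee=U22): all 2 rows agree on MatchID — 0 pairs.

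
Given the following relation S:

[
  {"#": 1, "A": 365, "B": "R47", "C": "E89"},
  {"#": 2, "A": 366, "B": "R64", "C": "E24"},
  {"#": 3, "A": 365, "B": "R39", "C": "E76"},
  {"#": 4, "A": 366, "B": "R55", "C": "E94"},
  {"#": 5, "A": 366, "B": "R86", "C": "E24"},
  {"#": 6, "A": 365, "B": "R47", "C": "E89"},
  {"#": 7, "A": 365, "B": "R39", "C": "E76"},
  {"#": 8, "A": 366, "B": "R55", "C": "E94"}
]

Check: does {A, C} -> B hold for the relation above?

No

(A=365, C=E89): rows 1, 6 → B = R47, R47 ✓
(A=366, C=E24): rows 2, 5 → B takes values {R64, R86} — violation
(A=365, C=E76): rows 3, 7 → B = R39, R39 ✓
(A=366, C=E94): rows 4, 8 → B = R55, R55 ✓
Two rows agree on {A, C} but differ on B, so {A, C} -> B does not hold.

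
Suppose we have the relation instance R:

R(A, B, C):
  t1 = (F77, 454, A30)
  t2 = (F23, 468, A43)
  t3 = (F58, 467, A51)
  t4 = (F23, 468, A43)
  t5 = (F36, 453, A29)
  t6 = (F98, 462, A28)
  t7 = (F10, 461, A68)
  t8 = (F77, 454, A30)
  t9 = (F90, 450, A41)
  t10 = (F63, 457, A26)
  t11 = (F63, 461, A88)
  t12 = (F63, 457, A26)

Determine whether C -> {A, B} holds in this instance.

Yes

C=A30: rows 1, 8 → {A,B} = (F77, 454), (F77, 454) ✓
C=A43: rows 2, 4 → {A,B} = (F23, 468), (F23, 468) ✓
C=A51: row 3 → {A,B} = (F58, 467) ✓
C=A29: row 5 → {A,B} = (F36, 453) ✓
C=A28: row 6 → {A,B} = (F98, 462) ✓
C=A68: row 7 → {A,B} = (F10, 461) ✓
C=A41: row 9 → {A,B} = (F90, 450) ✓
C=A26: rows 10, 12 → {A,B} = (F63, 457), (F63, 457) ✓
C=A88: row 11 → {A,B} = (F63, 461) ✓
Every C value is associated with a single {A, B} value, so C -> {A, B} holds.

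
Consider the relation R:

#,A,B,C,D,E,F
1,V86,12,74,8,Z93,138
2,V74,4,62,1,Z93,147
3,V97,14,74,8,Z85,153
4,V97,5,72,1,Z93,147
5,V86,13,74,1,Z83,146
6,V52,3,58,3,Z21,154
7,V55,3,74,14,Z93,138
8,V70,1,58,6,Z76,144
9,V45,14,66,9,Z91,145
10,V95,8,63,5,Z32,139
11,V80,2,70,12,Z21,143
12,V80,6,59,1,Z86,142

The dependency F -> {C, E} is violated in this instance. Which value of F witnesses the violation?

147

F=138: rows 1, 7 → {C,E} = (74, Z93), (74, Z93) ✓
F=147: rows 2, 4 → {C,E} takes values {(62, Z93), (72, Z93)} — violation
F=153: row 3 → {C,E} = (74, Z85) ✓
F=146: row 5 → {C,E} = (74, Z83) ✓
F=154: row 6 → {C,E} = (58, Z21) ✓
F=144: row 8 → {C,E} = (58, Z76) ✓
F=145: row 9 → {C,E} = (66, Z91) ✓
F=139: row 10 → {C,E} = (63, Z32) ✓
F=143: row 11 → {C,E} = (70, Z21) ✓
F=142: row 12 → {C,E} = (59, Z86) ✓
The only F value with inconsistent RHS is F=147.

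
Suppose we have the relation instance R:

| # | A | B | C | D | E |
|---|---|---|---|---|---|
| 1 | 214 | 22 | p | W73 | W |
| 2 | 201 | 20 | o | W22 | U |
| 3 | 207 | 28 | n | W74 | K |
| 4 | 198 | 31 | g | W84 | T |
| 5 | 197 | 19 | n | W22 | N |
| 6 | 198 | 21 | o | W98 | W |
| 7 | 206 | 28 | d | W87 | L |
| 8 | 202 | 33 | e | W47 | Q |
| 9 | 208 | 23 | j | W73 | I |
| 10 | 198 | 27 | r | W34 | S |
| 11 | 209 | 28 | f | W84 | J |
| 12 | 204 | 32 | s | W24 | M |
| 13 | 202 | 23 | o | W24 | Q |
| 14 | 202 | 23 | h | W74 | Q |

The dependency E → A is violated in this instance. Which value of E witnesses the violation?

W

E=W: rows 1, 6 → A takes values {214, 198} — violation
E=U: row 2 → A = 201 ✓
E=K: row 3 → A = 207 ✓
E=T: row 4 → A = 198 ✓
E=N: row 5 → A = 197 ✓
E=L: row 7 → A = 206 ✓
E=Q: rows 8, 13, 14 → A = 202, 202, 202 ✓
E=I: row 9 → A = 208 ✓
E=S: row 10 → A = 198 ✓
E=J: row 11 → A = 209 ✓
E=M: row 12 → A = 204 ✓
The only E value with inconsistent A is E=W.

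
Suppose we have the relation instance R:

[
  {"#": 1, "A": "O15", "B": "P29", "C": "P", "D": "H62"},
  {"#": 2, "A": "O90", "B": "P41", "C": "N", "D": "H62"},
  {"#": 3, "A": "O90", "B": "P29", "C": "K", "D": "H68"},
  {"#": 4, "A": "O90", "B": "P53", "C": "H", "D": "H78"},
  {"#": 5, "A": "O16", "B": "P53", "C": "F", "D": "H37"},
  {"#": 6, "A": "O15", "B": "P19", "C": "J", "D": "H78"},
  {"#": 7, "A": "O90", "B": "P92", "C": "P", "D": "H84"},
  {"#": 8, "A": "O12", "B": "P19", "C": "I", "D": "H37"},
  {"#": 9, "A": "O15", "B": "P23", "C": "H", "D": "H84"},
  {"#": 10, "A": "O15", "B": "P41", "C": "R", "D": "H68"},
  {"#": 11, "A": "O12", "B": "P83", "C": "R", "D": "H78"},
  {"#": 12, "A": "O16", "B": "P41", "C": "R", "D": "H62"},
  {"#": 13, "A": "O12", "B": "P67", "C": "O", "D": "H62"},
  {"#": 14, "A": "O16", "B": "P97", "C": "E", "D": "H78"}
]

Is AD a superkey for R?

Yes

All 14 rows have distinct AD values, so AD → (all attributes) holds and AD is a superkey.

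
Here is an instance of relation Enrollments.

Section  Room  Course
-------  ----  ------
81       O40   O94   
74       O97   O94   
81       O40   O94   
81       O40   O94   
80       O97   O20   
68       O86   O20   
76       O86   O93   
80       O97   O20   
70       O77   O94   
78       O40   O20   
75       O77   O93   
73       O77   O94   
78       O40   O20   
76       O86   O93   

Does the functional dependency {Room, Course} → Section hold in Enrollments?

No

(Room=O40, Course=O94): 3 rows → Section = 81, 81, 81 ✓
(Room=O97, Course=O94): 1 row → Section = 74 ✓
(Room=O97, Course=O20): 2 rows → Section = 80, 80 ✓
(Room=O86, Course=O20): 1 row → Section = 68 ✓
(Room=O86, Course=O93): 2 rows → Section = 76, 76 ✓
(Room=O77, Course=O94): 2 rows → Section takes values {70, 73} — violation
(Room=O40, Course=O20): 2 rows → Section = 78, 78 ✓
(Room=O77, Course=O93): 1 row → Section = 75 ✓
Two rows agree on {Room, Course} but differ on Section, so {Room, Course} → Section does not hold.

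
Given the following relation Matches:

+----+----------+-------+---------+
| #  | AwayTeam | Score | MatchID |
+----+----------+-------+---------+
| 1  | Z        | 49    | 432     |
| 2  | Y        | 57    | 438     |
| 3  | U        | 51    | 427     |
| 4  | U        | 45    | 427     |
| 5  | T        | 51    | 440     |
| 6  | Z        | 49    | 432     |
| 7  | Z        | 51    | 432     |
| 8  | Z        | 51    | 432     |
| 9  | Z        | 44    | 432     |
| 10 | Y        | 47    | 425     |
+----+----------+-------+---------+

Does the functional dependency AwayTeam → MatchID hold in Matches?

No

AwayTeam=Z: rows 1, 6, 7, 8, 9 → MatchID = 432, 432, 432, 432, 432 ✓
AwayTeam=Y: rows 2, 10 → MatchID takes values {438, 425} — violation
AwayTeam=U: rows 3, 4 → MatchID = 427, 427 ✓
AwayTeam=T: row 5 → MatchID = 440 ✓
Two rows agree on AwayTeam but differ on MatchID, so AwayTeam → MatchID does not hold.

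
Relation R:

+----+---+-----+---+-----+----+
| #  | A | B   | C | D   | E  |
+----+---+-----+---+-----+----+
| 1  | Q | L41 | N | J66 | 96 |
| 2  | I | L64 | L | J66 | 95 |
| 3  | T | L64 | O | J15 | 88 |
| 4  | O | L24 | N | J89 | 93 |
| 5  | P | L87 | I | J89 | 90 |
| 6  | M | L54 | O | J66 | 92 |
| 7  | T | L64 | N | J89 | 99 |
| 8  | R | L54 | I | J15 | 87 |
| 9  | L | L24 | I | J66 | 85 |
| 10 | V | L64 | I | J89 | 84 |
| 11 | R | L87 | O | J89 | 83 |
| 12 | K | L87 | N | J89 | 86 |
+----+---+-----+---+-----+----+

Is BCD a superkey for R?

All 12 rows have distinct BCD values, so BCD → (all attributes) holds and BCD is a superkey.

Yes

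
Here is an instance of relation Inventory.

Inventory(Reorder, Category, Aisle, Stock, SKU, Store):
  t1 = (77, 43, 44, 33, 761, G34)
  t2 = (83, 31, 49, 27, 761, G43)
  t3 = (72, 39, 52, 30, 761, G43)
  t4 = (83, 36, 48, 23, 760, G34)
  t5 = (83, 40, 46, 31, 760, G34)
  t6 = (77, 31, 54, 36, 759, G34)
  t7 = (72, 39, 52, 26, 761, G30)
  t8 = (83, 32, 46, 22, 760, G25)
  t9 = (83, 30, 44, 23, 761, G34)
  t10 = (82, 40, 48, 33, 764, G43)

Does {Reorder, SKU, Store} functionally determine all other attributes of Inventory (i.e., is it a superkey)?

No

Rows 4 and 5 have the same {Reorder, SKU, Store} value (Reorder=83, SKU=760, Store=G34) but are distinct tuples, so {Reorder, SKU, Store} does not determine every attribute — not a superkey.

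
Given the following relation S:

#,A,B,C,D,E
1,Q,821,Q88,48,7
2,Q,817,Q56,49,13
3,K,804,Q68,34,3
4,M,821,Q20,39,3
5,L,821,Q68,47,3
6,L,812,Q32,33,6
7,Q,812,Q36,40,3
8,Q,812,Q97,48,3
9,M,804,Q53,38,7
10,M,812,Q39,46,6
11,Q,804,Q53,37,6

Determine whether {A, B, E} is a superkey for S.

Rows 7 and 8 have the same {A, B, E} value (A=Q, B=812, E=3) but are distinct tuples, so {A, B, E} does not determine every attribute — not a superkey.

No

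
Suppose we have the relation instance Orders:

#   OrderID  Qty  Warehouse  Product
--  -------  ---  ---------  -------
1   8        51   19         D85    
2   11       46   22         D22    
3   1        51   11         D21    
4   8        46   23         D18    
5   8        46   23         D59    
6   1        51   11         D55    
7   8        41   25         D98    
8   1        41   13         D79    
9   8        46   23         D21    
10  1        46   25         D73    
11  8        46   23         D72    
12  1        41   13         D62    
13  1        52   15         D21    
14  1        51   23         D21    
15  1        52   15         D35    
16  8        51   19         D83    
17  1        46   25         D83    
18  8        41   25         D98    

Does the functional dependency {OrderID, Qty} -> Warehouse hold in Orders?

No

(OrderID=8, Qty=51): rows 1, 16 → Warehouse = 19, 19 ✓
(OrderID=11, Qty=46): row 2 → Warehouse = 22 ✓
(OrderID=1, Qty=51): rows 3, 6, 14 → Warehouse takes values {11, 23} — violation
(OrderID=8, Qty=46): rows 4, 5, 9, 11 → Warehouse = 23, 23, 23, 23 ✓
(OrderID=8, Qty=41): rows 7, 18 → Warehouse = 25, 25 ✓
(OrderID=1, Qty=41): rows 8, 12 → Warehouse = 13, 13 ✓
(OrderID=1, Qty=46): rows 10, 17 → Warehouse = 25, 25 ✓
(OrderID=1, Qty=52): rows 13, 15 → Warehouse = 15, 15 ✓
Two rows agree on {OrderID, Qty} but differ on Warehouse, so {OrderID, Qty} -> Warehouse does not hold.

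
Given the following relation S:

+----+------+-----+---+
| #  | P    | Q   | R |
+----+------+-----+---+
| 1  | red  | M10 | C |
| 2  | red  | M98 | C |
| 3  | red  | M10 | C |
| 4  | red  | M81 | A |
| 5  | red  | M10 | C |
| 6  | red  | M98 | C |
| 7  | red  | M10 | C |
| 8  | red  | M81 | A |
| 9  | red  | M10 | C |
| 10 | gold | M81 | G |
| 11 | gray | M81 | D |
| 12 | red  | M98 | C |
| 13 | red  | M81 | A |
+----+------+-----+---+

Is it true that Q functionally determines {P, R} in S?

No

Q=M10: rows 1, 3, 5, 7, 9 → {P,R} = (red, C), (red, C), (red, C), (red, C), (red, C) ✓
Q=M98: rows 2, 6, 12 → {P,R} = (red, C), (red, C), (red, C) ✓
Q=M81: rows 4, 8, 10, 11, 13 → {P,R} takes values {(red, A), (gold, G), (gray, D)} — violation
Two rows agree on Q but differ on {P, R}, so Q -> {P, R} does not hold.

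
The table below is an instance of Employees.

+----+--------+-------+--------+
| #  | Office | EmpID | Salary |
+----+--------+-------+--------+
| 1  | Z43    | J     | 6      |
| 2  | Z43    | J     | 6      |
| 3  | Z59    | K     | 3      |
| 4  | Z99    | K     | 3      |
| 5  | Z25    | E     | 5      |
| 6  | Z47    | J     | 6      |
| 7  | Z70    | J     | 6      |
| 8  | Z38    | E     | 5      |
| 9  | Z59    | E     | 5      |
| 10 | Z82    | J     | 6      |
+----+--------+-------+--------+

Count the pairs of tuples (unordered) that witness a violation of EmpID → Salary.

0

EmpID=J: all 5 rows agree on Salary — 0 pairs.
EmpID=K: all 2 rows agree on Salary — 0 pairs.
EmpID=E: all 3 rows agree on Salary — 0 pairs.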